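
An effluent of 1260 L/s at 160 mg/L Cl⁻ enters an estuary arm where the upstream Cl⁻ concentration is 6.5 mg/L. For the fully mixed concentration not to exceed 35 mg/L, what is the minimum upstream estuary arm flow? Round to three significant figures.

Set C_mix = 35: (Q·6.500 + 1260·160.0) / (Q + 1260) = 35
→ Q = 1260·(160.0 − 35)/(35 − 6.500) = 5526 L/s.

5530 L/s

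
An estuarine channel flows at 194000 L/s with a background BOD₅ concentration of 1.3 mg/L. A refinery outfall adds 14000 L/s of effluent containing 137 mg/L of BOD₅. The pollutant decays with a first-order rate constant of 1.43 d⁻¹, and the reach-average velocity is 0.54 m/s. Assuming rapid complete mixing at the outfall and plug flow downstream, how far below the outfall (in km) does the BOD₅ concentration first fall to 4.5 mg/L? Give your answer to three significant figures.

27.4 km

Mass balance: C = (194000·1.300 + 14000·137.0) / 208000 = 2170000/208000 = 10.43 mg/L.
Set 10.43·exp(−k·t) = 4.5 → t = ln(10.43/4.5)/k = 50810 s = 14.11 h.
Distance = v·t = 0.54·50810 = 27440 m = 27.44 km.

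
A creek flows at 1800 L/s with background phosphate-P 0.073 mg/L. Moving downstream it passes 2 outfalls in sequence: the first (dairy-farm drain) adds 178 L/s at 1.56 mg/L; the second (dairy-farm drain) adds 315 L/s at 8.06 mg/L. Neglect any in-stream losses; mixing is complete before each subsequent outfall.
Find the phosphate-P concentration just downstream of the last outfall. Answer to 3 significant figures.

1.29 mg/L

Below outfall 1: Q → 1978 L/s, C = (1800·0.07300 + 178.0·1.560)/1978 = 0.2068 mg/L.
Below outfall 2: Q → 2293 L/s, C = (1978·0.2068 + 315.0·8.060)/2293 = 1.286 mg/L.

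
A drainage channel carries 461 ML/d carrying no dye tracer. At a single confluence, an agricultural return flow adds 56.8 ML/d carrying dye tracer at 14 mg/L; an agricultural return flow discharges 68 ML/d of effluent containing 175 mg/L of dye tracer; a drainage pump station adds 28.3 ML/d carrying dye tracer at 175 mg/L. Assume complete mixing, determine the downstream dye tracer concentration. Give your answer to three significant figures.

28.7 mg/L

Mass balance: C = (461.0·0 + 56.80·14.00 + 68.00·175.0 + 28.30·175.0) / 614.1 = 17650/614.1 = 28.74 mg/L.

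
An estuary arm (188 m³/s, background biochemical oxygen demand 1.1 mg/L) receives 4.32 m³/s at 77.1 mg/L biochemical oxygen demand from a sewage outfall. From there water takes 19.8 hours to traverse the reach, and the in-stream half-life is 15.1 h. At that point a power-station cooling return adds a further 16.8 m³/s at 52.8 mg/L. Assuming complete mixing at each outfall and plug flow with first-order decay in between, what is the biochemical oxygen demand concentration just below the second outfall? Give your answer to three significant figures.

5.28 mg/L

Flow-weighted average: C = (188.0·1.100 + 4.320·77.10) / 192.3 = 539.9/192.3 = 2.807 mg/L; combined flow 192.3 m³/s.
Half-life 15.1 h → k = ln 2 / 15.1 = 0.04590 h⁻¹ = 1.102 d⁻¹.
First-order decay: C = 2.807·exp(−k·t) = 2.807·0.4030 = 1.131 mg/L.
At the second outfall, C = (192.3·1.131 + 16.80·52.80) / (192.3 + 16.80) = 5.282 mg/L.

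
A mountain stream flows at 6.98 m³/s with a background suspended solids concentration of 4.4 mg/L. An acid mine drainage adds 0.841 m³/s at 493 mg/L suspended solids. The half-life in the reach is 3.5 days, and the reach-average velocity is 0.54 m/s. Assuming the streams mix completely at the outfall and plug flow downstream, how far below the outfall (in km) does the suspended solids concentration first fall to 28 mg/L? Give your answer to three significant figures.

Flow-weighted average: C = (6.980·4.400 + 0.8410·493.0) / 7.821 = 445.3/7.821 = 56.94 mg/L.
Half-life 3.5 d → k = ln 2 / 3.5 = 0.1980 d⁻¹.
Set 56.94·exp(−k·t) = 28 → t = ln(56.94/28)/k = 309700 s = 86.02 h.
Distance = v·t = 0.54·309700 = 167200 m = 167.2 km.

167 km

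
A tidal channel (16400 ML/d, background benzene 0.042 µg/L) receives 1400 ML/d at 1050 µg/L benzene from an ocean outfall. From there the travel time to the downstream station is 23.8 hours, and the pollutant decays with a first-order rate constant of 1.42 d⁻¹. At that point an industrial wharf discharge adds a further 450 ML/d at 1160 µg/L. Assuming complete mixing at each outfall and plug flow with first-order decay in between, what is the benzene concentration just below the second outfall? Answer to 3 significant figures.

48.3 µg/L

Mixed concentration C = ΣQC/ΣQ = (16400·0.04200 + 1400·1050) / 17800 = 1471000/17800 = 82.62 µg/L; combined flow 17800 ML/d.
Decay over the reach: 82.62·exp(−kt) = 82.62·0.2446 = 20.21 µg/L.
Second outfall: C = (17800·20.21 + 450.0·1160)/18250 = 48.31 µg/L.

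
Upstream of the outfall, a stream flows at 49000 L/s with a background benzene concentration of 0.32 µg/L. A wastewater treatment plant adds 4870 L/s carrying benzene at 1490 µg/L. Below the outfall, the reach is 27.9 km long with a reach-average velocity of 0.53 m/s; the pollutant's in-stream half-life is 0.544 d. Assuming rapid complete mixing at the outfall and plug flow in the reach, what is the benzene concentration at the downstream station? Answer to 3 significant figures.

62.1 µg/L

After mixing, C = (49000·0.3200 + 4870·1490) / 53870 = 7272000/53870 = 135.0 µg/L.
Travel time t = 27.9·1000 / 0.53 = 52640 s = 14.62 h.
Half-life 0.544 d → k = ln 2 / 0.544 = 1.274 d⁻¹.
First-order decay: C = 135.0·exp(−k·t) = 135.0·0.4601 = 62.11 µg/L.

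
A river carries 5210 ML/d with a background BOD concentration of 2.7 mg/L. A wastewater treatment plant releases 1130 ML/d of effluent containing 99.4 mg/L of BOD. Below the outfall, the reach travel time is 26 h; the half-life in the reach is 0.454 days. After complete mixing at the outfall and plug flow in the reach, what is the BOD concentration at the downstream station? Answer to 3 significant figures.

3.81 mg/L

Flow-weighted average: C = (5210·2.700 + 1130·99.40) / 6340 = 126400/6340 = 19.94 mg/L.
Half-life 0.454 d → k = ln 2 / 0.454 = 1.527 d⁻¹.
Decay over the reach: 19.94·exp(−kt) = 19.94·0.1913 = 3.813 mg/L.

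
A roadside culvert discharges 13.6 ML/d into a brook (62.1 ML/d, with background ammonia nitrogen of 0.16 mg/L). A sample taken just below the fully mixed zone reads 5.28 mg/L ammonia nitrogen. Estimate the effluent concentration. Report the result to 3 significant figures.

28.7 mg/L

Mass balance: 62.10·0.1600 + 13.60·Cₑ = 75.70·5.280
→ Cₑ = (75.70·5.280 − 62.10·0.1600) / 13.60 = 28.66 mg/L.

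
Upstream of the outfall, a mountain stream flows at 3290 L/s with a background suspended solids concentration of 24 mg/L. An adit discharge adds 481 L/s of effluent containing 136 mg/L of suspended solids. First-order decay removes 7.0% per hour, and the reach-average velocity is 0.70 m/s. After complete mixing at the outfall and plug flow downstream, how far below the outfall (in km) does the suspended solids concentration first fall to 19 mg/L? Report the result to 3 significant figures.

After mixing, C = (3290·24.00 + 481.0·136.0) / 3771 = 144400/3771 = 38.29 mg/L.
7.0%/h lost → k = −ln(1 − 0.07) = 0.07257 h⁻¹.
Set 38.29·exp(−k·t) = 19 → t = ln(38.29/19)/k = 34760 s = 9.655 h.
Distance = v·t = 0.70·34760 = 24330 m = 24.33 km.

24.3 km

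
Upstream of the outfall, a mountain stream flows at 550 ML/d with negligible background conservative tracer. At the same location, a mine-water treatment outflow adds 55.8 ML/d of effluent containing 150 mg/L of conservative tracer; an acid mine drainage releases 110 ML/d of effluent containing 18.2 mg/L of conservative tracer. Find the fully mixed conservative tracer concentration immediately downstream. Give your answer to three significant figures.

14.5 mg/L

Conservation of mass: C = (550.0·0 + 55.80·150.0 + 110.0·18.20) / 715.8 = 10370/715.8 = 14.49 mg/L.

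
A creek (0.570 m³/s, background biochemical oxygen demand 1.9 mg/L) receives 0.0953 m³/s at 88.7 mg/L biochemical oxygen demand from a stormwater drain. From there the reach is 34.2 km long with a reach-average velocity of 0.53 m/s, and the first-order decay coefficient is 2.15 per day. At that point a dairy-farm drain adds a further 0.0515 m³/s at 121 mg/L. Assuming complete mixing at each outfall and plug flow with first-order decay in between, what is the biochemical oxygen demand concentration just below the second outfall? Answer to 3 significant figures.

11.4 mg/L

Flow-weighted average: C = (0.5700·1.900 + 0.09530·88.70) / 0.6653 = 9.536/0.6653 = 14.33 mg/L; combined flow 0.6653 m³/s.
Travel time t = 34.2·1000 / 0.53 = 64530 s = 17.92 h.
First-order decay: C = 14.33·exp(−k·t) = 14.33·0.2007 = 2.877 mg/L.
At the second outfall, C = (0.6653·2.877 + 0.05150·121.0) / (0.6653 + 0.05150) = 11.36 mg/L.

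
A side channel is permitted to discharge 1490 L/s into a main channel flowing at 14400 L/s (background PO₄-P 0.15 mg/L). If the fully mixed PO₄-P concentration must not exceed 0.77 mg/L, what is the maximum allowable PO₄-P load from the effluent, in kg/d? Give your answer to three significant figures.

871 kg/d

Mass balance at the limit: 14400·0.1500 + 1490·Cₑ = 15890·0.77 → Cₑ = 6.762 mg/L.
1490 L/s = 1.490 m³/s. Load = 1.490 m³/s × 6.762 g/m³ × 86 400 s/d = 870.5 kg/d.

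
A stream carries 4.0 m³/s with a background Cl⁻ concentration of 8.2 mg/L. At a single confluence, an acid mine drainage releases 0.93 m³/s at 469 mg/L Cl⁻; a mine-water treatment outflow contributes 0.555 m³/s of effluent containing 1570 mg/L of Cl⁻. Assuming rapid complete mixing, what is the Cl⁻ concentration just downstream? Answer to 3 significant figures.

244 mg/L

Mixed concentration C = ΣQC/ΣQ = (4.000·8.200 + 0.9300·469.0 + 0.5550·1570) / 5.485 = 1340/5.485 = 244.4 mg/L.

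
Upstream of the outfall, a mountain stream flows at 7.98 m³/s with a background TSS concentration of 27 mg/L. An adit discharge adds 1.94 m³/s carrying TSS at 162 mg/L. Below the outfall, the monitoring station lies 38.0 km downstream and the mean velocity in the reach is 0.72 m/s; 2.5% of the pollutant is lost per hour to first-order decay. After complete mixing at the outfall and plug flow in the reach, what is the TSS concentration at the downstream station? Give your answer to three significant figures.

36.8 mg/L

Conservation of mass: C = (7.980·27.00 + 1.940·162.0) / 9.920 = 529.7/9.920 = 53.40 mg/L.
Travel time t = 38.0·1000 / 0.72 = 52780 s = 14.66 h.
2.5%/h lost → k = −ln(1 − 0.025) = 0.02532 h⁻¹.
After decay, C = 53.40 × e^(−kt) = 53.40 × 0.6899 = 36.84 mg/L.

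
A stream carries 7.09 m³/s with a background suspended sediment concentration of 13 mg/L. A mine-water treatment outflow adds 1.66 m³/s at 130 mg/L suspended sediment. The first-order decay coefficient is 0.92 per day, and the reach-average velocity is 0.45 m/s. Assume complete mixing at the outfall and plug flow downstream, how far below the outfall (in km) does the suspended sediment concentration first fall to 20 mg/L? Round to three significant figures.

23.9 km

Conservation of mass: C = (7.090·13.00 + 1.660·130.0) / 8.750 = 308.0/8.750 = 35.20 mg/L.
Set 35.20·exp(−k·t) = 20 → t = ln(35.20/20)/k = 53080 s = 14.74 h.
Distance = v·t = 0.45·53080 = 23890 m = 23.89 km.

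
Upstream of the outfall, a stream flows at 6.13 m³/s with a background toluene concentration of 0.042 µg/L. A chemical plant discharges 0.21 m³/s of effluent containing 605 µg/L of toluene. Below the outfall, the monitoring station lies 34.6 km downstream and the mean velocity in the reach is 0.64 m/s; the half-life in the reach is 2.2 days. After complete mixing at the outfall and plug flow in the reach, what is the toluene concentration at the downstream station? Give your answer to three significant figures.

16.5 µg/L

Mixed concentration C = ΣQC/ΣQ = (6.130·0.04200 + 0.2100·605.0) / 6.340 = 127.3/6.340 = 20.08 µg/L.
Travel time t = 34.6·1000 / 0.64 = 54060 s = 15.02 h.
Half-life 2.2 d → k = ln 2 / 2.2 = 0.3151 d⁻¹.
After decay, C = 20.08 × e^(−kt) = 20.08 × 0.8211 = 16.49 µg/L.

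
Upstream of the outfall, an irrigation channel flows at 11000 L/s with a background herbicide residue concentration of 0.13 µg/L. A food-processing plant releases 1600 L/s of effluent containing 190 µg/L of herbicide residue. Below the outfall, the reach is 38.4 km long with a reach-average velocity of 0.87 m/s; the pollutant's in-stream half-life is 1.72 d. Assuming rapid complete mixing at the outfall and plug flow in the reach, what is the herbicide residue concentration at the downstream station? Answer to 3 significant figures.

19.7 µg/L

Conservation of mass: C = (11000·0.1300 + 1600·190.0) / 12600 = 305400/12600 = 24.24 µg/L.
Travel time t = 38.4·1000 / 0.87 = 44140 s = 12.26 h.
Half-life 1.72 d → k = ln 2 / 1.72 = 0.4030 d⁻¹.
Applying C = C₀e^(−kt): 24.24 × 0.8139 = 19.73 µg/L.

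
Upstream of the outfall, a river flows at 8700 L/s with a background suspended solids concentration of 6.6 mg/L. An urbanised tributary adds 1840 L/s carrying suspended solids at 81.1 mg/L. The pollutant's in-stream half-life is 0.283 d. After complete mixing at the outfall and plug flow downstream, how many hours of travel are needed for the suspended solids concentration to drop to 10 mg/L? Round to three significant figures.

Mixed concentration C = ΣQC/ΣQ = (8700·6.600 + 1840·81.10) / 10540 = 206600/10540 = 19.61 mg/L.
Half-life 0.283 d → k = ln 2 / 0.283 = 2.449 d⁻¹.
19.61·exp(−k·t) = 10 → t = ln(19.61/10)/k = 23750 s = 6.597 h.

6.60 h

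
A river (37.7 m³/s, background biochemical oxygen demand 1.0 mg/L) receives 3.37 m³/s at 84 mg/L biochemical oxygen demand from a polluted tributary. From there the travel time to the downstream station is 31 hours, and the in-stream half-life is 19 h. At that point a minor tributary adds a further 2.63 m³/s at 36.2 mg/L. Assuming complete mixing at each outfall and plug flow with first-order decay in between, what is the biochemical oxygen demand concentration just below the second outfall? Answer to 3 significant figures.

4.55 mg/L

After mixing, C = (37.70·1.000 + 3.370·84.00) / 41.07 = 320.8/41.07 = 7.811 mg/L; combined flow 41.07 m³/s.
Half-life 19 h → k = ln 2 / 19 = 0.03648 h⁻¹ = 0.8756 d⁻¹.
After decay, C = 7.811 × e^(−kt) = 7.811 × 0.3227 = 2.521 mg/L.
Second outfall: C = (41.07·2.521 + 2.630·36.20)/43.70 = 4.548 mg/L.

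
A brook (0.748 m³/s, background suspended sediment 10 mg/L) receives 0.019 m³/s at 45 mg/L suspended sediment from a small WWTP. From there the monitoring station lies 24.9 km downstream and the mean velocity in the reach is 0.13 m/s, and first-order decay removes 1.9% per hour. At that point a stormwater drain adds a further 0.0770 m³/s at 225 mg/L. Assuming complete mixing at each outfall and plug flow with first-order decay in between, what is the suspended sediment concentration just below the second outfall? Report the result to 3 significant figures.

24.1 mg/L

Conservation of mass: C = (0.7480·10.00 + 0.01900·45.00) / 0.7670 = 8.335/0.7670 = 10.87 mg/L; combined flow 0.7670 m³/s.
Travel time t = 24.9·1000 / 0.13 = 191500 s = 53.21 h.
1.9%/h lost → k = −ln(1 − 0.019) = 0.01918 h⁻¹.
Decay over the reach: 10.87·exp(−kt) = 10.87·0.3604 = 3.916 mg/L.
Second outfall: C = (0.7670·3.916 + 0.07700·225.0)/0.8440 = 24.09 mg/L.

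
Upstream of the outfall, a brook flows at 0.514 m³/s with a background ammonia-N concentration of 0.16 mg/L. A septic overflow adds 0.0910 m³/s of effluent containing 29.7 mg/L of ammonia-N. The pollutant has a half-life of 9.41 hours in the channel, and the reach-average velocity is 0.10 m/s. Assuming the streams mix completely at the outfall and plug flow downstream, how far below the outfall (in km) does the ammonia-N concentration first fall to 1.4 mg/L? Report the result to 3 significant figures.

5.82 km

After mixing, C = (0.5140·0.1600 + 0.09100·29.70) / 0.6050 = 2.785/0.6050 = 4.603 mg/L.
Half-life 9.41 h → k = ln 2 / 9.41 = 0.07366 h⁻¹ = 1.768 d⁻¹.
Set 4.603·exp(−k·t) = 1.4 → t = ln(4.603/1.4)/k = 58170 s = 16.16 h.
Distance = v·t = 0.10·58170 = 5817 m = 5.817 km.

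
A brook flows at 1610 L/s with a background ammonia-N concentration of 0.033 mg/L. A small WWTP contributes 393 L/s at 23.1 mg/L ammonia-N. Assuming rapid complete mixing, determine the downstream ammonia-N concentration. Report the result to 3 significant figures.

After mixing, C = (1610·0.03300 + 393.0·23.10) / 2003 = 9131/2003 = 4.559 mg/L.

4.56 mg/L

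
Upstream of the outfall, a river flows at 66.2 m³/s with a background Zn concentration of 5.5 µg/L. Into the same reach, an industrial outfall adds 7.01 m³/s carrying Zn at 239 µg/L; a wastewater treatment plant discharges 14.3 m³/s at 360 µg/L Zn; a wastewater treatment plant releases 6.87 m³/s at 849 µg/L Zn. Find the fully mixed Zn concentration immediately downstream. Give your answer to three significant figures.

138 µg/L

After mixing, C = (66.20·5.500 + 7.010·239.0 + 14.30·360.0 + 6.870·849.0) / 94.38 = 13020/94.38 = 138.0 µg/L.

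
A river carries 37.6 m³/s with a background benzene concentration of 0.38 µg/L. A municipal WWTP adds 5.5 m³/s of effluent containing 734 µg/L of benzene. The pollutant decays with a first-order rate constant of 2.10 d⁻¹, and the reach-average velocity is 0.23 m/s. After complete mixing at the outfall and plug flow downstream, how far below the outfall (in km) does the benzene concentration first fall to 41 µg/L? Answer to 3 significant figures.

Mixed concentration C = ΣQC/ΣQ = (37.60·0.3800 + 5.500·734.0) / 43.10 = 4051/43.10 = 94.00 µg/L.
Set 94.00·exp(−k·t) = 41 → t = ln(94.00/41)/k = 34140 s = 9.482 h.
Distance = v·t = 0.23·34140 = 7851 m = 7.851 km.

7.85 km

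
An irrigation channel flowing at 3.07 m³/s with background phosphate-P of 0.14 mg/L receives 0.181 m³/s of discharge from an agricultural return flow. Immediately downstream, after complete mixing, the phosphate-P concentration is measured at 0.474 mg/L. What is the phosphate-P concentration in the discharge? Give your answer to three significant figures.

Mass balance: 3.070·0.1400 + 0.1810·Cₑ = 3.251·0.4740
→ Cₑ = (3.251·0.4740 − 3.070·0.1400) / 0.1810 = 6.139 mg/L.

6.14 mg/L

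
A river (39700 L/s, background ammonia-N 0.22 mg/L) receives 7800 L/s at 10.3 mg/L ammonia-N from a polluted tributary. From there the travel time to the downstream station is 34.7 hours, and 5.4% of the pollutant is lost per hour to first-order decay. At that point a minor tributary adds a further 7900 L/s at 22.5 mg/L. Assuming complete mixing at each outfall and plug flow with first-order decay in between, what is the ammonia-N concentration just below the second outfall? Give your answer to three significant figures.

Conservation of mass: C = (39700·0.2200 + 7800·10.30) / 47500 = 89070/47500 = 1.875 mg/L; combined flow 47500 L/s.
5.4%/h lost → k = −ln(1 − 0.054) = 0.05551 h⁻¹.
Applying C = C₀e^(−kt): 1.875 × 0.1457 = 0.2732 mg/L.
Second outfall: C = (47500·0.2732 + 7900·22.50)/55400 = 3.443 mg/L.

3.44 mg/L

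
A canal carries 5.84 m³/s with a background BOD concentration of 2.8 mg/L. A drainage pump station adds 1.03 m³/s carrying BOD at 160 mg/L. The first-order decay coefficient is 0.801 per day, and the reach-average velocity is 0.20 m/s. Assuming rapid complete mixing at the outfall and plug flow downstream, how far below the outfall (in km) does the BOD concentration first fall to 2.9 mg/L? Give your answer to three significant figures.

47.6 km

Conservation of mass: C = (5.840·2.800 + 1.030·160.0) / 6.870 = 181.2/6.870 = 26.37 mg/L.
Set 26.37·exp(−k·t) = 2.9 → t = ln(26.37/2.9)/k = 238100 s = 66.14 h.
Distance = v·t = 0.20·238100 = 47620 m = 47.62 km.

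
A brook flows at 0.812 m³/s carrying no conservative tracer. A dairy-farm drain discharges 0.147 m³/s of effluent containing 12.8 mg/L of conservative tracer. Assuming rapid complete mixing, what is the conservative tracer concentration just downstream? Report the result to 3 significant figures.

1.96 mg/L

Conservation of mass: C = (0.8120·0 + 0.1470·12.80) / 0.9590 = 1.882/0.9590 = 1.962 mg/L.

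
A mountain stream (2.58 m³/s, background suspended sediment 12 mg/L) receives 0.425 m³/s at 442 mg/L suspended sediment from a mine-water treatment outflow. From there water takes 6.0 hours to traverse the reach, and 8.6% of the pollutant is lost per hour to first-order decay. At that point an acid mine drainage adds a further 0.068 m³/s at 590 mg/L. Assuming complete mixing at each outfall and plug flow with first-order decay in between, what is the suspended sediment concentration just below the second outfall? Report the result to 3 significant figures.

Conservation of mass: C = (2.580·12.00 + 0.4250·442.0) / 3.005 = 218.8/3.005 = 72.82 mg/L; combined flow 3.005 m³/s.
8.6%/h lost → k = −ln(1 − 0.086) = 0.08992 h⁻¹.
After decay, C = 72.82 × e^(−kt) = 72.82 × 0.5830 = 42.45 mg/L.
Second outfall: C = (3.005·42.45 + 0.06800·590.0)/3.073 = 54.57 mg/L.

54.6 mg/L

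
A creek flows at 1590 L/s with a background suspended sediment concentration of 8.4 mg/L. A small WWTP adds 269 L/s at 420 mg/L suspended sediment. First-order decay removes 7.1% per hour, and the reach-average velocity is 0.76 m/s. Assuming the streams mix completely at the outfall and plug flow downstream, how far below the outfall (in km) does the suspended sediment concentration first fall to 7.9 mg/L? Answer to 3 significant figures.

Conservation of mass: C = (1590·8.400 + 269.0·420.0) / 1859 = 126300/1859 = 67.96 mg/L.
7.1%/h lost → k = −ln(1 − 0.071) = 0.07365 h⁻¹.
Set 67.96·exp(−k·t) = 7.9 → t = ln(67.96/7.9)/k = 105200 s = 29.22 h.
Distance = v·t = 0.76·105200 = 79950 m = 79.95 km.

79.9 km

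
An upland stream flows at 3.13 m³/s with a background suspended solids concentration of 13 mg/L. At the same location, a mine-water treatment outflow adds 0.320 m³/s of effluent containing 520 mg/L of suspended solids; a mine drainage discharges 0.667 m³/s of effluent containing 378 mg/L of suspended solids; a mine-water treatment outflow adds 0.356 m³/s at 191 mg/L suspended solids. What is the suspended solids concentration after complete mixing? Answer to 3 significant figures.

After mixing, C = (3.130·13.00 + 0.3200·520.0 + 0.6670·378.0 + 0.3560·191.0) / 4.473 = 527.2/4.473 = 117.9 mg/L.

118 mg/L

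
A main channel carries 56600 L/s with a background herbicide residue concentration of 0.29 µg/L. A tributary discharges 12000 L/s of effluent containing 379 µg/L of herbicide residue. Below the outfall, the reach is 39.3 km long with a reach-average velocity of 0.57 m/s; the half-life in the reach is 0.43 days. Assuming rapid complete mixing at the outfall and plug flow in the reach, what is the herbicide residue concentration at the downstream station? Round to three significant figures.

18.4 µg/L

Mixed concentration C = ΣQC/ΣQ = (56600·0.2900 + 12000·379.0) / 68600 = 4564000/68600 = 66.54 µg/L.
Travel time t = 39.3·1000 / 0.57 = 68950 s = 19.15 h.
Half-life 0.43 d → k = ln 2 / 0.43 = 1.612 d⁻¹.
Applying C = C₀e^(−kt): 66.54 × 0.2763 = 18.38 µg/L.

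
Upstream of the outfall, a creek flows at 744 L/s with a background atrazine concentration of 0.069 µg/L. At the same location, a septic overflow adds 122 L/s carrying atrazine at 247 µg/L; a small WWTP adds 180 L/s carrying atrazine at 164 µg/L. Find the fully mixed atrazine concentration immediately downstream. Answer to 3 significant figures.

57.1 µg/L

Mixed concentration C = ΣQC/ΣQ = (744.0·0.06900 + 122.0·247.0 + 180.0·164.0) / 1046 = 59710/1046 = 57.08 µg/L.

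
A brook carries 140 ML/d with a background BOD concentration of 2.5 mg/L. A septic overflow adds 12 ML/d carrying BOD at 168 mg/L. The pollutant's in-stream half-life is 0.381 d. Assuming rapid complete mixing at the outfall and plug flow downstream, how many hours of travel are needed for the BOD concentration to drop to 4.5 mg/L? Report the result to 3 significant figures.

After mixing, C = (140.0·2.500 + 12.00·168.0) / 152.0 = 2366/152.0 = 15.57 mg/L.
Half-life 0.381 d → k = ln 2 / 0.381 = 1.819 d⁻¹.
15.57·exp(−k·t) = 4.5 → t = ln(15.57/4.5)/k = 58940 s = 16.37 h.

16.4 h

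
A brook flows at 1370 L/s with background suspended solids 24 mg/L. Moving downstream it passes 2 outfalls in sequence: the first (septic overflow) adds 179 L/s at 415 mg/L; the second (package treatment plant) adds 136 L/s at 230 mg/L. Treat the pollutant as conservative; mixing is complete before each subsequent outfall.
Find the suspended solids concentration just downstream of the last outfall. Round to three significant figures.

After outfall 1: Q = 1370 + 179.0 = 1549 L/s; C = (1370·24.00 + 179.0·415.0)/1549 = 69.18 mg/L.
After outfall 2: Q = 1549 + 136.0 = 1685 L/s; C = (1549·69.18 + 136.0·230.0)/1685 = 82.16 mg/L.

82.2 mg/L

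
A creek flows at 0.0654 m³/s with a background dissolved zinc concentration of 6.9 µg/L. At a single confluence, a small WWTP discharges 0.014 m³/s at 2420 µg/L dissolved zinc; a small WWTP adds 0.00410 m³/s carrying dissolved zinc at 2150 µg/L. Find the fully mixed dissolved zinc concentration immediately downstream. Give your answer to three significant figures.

517 µg/L

After mixing, C = (0.06540·6.900 + 0.01400·2420 + 0.004100·2150) / 0.08350 = 43.15/0.08350 = 516.7 µg/L.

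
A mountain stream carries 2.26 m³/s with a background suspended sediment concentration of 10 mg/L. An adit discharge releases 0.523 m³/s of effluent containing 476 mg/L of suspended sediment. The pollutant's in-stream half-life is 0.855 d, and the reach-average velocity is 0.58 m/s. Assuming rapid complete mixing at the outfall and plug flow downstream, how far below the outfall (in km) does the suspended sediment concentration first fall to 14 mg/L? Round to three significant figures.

Flow-weighted average: C = (2.260·10.00 + 0.5230·476.0) / 2.783 = 271.5/2.783 = 97.57 mg/L.
Half-life 0.855 d → k = ln 2 / 0.855 = 0.8107 d⁻¹.
Set 97.57·exp(−k·t) = 14 → t = ln(97.57/14)/k = 206900 s = 57.48 h.
Distance = v·t = 0.58·206900 = 120000 m = 120.0 km.

120 km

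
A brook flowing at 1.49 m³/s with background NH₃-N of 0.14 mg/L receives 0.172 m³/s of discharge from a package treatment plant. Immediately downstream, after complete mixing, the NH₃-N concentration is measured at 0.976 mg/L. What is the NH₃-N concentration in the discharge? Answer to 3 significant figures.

Mass balance: 1.490·0.1400 + 0.1720·Cₑ = 1.662·0.9760
→ Cₑ = (1.662·0.9760 − 1.490·0.1400) / 0.1720 = 8.218 mg/L.

8.22 mg/L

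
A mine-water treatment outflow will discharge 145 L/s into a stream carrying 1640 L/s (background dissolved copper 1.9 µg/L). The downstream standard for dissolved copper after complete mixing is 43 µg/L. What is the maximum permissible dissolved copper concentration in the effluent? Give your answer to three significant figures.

508 µg/L

At the limit, (Qr·Cr + Qe·Cₑ)/(Qr + Qe) = 43:
Cₑ = (1785·43 − 1640·1.900) / 145.0 = 507.9 µg/L.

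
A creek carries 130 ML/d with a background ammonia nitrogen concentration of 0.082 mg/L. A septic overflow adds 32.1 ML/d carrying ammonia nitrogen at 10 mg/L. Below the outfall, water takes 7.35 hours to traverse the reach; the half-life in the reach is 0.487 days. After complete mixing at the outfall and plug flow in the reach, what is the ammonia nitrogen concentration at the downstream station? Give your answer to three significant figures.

1.32 mg/L

Mixed concentration C = ΣQC/ΣQ = (130.0·0.08200 + 32.10·10.00) / 162.1 = 331.7/162.1 = 2.046 mg/L.
Half-life 0.487 d → k = ln 2 / 0.487 = 1.423 d⁻¹.
After decay, C = 2.046 × e^(−kt) = 2.046 × 0.6467 = 1.323 mg/L.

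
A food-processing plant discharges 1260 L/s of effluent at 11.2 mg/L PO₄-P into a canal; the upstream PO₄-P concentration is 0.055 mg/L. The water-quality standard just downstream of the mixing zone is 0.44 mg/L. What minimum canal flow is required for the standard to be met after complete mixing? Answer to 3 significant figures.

Set C_mix = 0.44: (Q·0.05500 + 1260·11.20) / (Q + 1260) = 0.44
→ Q = 1260·(11.20 − 0.44)/(0.44 − 0.05500) = 35210 L/s.

35200 L/s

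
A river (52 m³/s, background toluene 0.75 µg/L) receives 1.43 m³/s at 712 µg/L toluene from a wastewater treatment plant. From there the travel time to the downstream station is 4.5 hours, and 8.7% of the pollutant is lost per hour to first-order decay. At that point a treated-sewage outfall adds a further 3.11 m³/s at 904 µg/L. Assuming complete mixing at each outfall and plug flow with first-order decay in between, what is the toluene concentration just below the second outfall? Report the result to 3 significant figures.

Mixed concentration C = ΣQC/ΣQ = (52.00·0.7500 + 1.430·712.0) / 53.43 = 1057/53.43 = 19.79 µg/L; combined flow 53.43 m³/s.
8.7%/h lost → k = −ln(1 − 0.087) = 0.09102 h⁻¹.
Applying C = C₀e^(−kt): 19.79 × 0.6639 = 13.14 µg/L.
At the second outfall, C = (53.43·13.14 + 3.110·904.0) / (53.43 + 3.110) = 62.14 µg/L.

62.1 µg/L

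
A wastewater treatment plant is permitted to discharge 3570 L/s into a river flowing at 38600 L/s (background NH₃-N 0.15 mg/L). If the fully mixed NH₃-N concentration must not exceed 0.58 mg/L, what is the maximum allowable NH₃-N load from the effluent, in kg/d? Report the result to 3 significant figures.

1610 kg/d

Mass balance at the limit: 38600·0.1500 + 3570·Cₑ = 42170·0.58 → Cₑ = 5.229 mg/L.
3570 L/s = 3.570 m³/s. Load = 3.570 m³/s × 5.229 g/m³ × 86 400 s/d = 1613 kg/d.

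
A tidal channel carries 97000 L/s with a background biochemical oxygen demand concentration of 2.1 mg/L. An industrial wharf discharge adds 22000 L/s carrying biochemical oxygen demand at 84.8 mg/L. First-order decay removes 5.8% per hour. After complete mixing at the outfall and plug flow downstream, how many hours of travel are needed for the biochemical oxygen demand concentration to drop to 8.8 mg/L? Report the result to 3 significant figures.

11.4 h

After mixing, C = (97000·2.100 + 22000·84.80) / 119000 = 2069000/119000 = 17.39 mg/L.
5.8%/h lost → k = −ln(1 − 0.058) = 0.05975 h⁻¹.
17.39·exp(−k·t) = 8.8 → t = ln(17.39/8.8)/k = 41040 s = 11.40 h.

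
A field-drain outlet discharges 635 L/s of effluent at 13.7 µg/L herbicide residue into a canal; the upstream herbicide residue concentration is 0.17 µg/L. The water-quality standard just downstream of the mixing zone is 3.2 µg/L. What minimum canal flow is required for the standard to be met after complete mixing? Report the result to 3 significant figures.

2200 L/s

Set C_mix = 3.2: (Q·0.1700 + 635.0·13.70) / (Q + 635.0) = 3.2
→ Q = 635.0·(13.70 − 3.2)/(3.2 − 0.1700) = 2200 L/s.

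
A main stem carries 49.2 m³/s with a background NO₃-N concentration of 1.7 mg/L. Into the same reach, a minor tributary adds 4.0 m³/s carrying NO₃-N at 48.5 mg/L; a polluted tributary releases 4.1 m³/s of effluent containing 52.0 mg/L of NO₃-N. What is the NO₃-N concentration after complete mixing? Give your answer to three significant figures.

Flow-weighted average: C = (49.20·1.700 + 4.000·48.50 + 4.100·52.00) / 57.30 = 490.8/57.30 = 8.566 mg/L.

8.57 mg/L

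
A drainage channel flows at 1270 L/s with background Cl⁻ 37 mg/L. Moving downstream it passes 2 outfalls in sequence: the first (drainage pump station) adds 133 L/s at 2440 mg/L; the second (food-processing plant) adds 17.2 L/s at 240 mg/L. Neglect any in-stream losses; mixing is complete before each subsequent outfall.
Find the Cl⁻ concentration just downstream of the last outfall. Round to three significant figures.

Outfall 1: combined Q = 1403 L/s; C = (1270·37.00 + 133.0·2440)/1403 = 264.8 mg/L.
Outfall 2: combined Q = 1420 L/s; C = (1403·264.8 + 17.20·240.0)/1420 = 264.5 mg/L.

264 mg/L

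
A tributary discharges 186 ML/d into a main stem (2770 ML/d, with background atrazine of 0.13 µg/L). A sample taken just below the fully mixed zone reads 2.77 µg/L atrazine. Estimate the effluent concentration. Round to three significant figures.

Mass balance: 2770·0.1300 + 186.0·Cₑ = 2956·2.770
→ Cₑ = (2956·2.770 − 2770·0.1300) / 186.0 = 42.09 µg/L.

42.1 µg/L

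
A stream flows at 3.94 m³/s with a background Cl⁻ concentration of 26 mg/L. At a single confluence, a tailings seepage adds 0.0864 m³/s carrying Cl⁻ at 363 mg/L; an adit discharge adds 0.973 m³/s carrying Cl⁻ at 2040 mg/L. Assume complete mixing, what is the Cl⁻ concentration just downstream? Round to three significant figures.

Flow-weighted average: C = (3.940·26.00 + 0.08640·363.0 + 0.9730·2040) / 4.999 = 2119/4.999 = 423.8 mg/L.

424 mg/L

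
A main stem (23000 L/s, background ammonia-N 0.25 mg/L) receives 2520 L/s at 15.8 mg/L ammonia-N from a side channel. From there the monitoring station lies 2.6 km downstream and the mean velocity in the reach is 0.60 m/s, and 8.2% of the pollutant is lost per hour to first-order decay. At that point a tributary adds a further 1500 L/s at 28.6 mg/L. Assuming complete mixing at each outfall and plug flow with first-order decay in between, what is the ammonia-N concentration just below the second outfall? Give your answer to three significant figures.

3.11 mg/L

After mixing, C = (23000·0.2500 + 2520·15.80) / 25520 = 45570/25520 = 1.786 mg/L; combined flow 25520 L/s.
Travel time t = 2.6·1000 / 0.60 = 4333 s = 1.204 h.
8.2%/h lost → k = −ln(1 − 0.082) = 0.08556 h⁻¹.
First-order decay: C = 1.786·exp(−k·t) = 1.786·0.9021 = 1.611 mg/L.
At the second outfall, C = (25520·1.611 + 1500·28.60) / (25520 + 1500) = 3.109 mg/L.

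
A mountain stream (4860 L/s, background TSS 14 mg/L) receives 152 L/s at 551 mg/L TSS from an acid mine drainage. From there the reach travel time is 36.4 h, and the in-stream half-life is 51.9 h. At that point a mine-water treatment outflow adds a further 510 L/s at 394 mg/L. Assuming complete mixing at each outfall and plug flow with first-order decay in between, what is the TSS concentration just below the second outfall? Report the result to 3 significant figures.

Flow-weighted average: C = (4860·14.00 + 152.0·551.0) / 5012 = 151800/5012 = 30.29 mg/L; combined flow 5012 L/s.
Half-life 51.9 h → k = ln 2 / 51.9 = 0.01336 h⁻¹ = 0.3205 d⁻¹.
Decay over the reach: 30.29·exp(−kt) = 30.29·0.6150 = 18.63 mg/L.
At the second outfall, C = (5012·18.63 + 510.0·394.0) / (5012 + 510.0) = 53.29 mg/L.

53.3 mg/L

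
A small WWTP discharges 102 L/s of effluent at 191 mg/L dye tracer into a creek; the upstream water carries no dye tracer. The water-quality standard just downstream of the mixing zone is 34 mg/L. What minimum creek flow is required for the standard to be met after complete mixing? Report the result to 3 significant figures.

Set C_mix = 34: (Q·0 + 102.0·191.0) / (Q + 102.0) = 34
→ Q = 102.0·(191.0 − 34)/(34 − 0) = 471.0 L/s.

471 L/s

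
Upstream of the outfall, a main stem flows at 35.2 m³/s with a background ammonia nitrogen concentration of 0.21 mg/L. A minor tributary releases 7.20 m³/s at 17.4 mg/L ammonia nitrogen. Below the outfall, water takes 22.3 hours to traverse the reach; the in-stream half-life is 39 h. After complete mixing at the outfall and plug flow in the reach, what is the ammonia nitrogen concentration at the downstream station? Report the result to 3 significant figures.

Conservation of mass: C = (35.20·0.2100 + 7.200·17.40) / 42.40 = 132.7/42.40 = 3.129 mg/L.
Half-life 39 h → k = ln 2 / 39 = 0.01777 h⁻¹ = 0.4266 d⁻¹.
First-order decay: C = 3.129·exp(−k·t) = 3.129·0.6728 = 2.105 mg/L.

2.11 mg/L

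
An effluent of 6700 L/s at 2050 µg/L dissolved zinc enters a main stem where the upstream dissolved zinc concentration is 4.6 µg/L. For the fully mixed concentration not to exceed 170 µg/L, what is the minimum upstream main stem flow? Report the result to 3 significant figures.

76200 L/s

Set C_mix = 170: (Q·4.600 + 6700·2050) / (Q + 6700) = 170
→ Q = 6700·(2050 − 170)/(170 − 4.600) = 76150 L/s.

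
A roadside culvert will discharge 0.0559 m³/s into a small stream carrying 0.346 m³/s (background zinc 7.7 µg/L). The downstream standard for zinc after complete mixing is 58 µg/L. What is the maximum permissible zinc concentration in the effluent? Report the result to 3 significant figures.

At the limit, (Qr·Cr + Qe·Cₑ)/(Qr + Qe) = 58:
Cₑ = (0.4019·58 − 0.3460·7.700) / 0.05590 = 369.3 µg/L.

369 µg/L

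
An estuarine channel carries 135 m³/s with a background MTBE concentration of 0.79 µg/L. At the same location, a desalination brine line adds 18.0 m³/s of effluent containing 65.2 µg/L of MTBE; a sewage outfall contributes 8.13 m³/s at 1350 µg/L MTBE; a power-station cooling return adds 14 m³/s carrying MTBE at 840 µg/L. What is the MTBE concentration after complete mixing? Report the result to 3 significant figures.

Mass balance: C = (135.0·0.7900 + 18.00·65.20 + 8.130·1350 + 14.00·840.0) / 175.1 = 24020/175.1 = 137.1 µg/L.

137 µg/L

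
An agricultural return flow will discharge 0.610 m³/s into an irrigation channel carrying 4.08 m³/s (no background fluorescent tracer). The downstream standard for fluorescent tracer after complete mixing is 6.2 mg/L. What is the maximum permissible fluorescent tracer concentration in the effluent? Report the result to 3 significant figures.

47.7 mg/L

At the limit, (Qr·Cr + Qe·Cₑ)/(Qr + Qe) = 6.2:
Cₑ = (4.690·6.2 − 4.080·0) / 0.6100 = 47.67 mg/L.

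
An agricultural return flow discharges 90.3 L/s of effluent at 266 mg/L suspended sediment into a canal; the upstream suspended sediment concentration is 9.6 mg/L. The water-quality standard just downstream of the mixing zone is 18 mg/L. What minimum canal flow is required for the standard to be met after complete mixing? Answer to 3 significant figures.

2670 L/s

Set C_mix = 18: (Q·9.600 + 90.30·266.0) / (Q + 90.30) = 18
→ Q = 90.30·(266.0 − 18)/(18 − 9.600) = 2666 L/s.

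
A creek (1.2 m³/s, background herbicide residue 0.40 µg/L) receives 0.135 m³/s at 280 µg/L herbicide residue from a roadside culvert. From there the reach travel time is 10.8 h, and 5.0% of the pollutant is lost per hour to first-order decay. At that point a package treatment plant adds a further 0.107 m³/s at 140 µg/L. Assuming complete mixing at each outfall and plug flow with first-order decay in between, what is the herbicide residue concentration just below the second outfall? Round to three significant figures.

25.6 µg/L

Mixed concentration C = ΣQC/ΣQ = (1.200·0.4000 + 0.1350·280.0) / 1.335 = 38.28/1.335 = 28.67 µg/L; combined flow 1.335 m³/s.
5.0%/h lost → k = −ln(1 − 0.05) = 0.05129 h⁻¹.
After decay, C = 28.67 × e^(−kt) = 28.67 × 0.5747 = 16.48 µg/L.
At the second outfall, C = (1.335·16.48 + 0.1070·140.0) / (1.335 + 0.1070) = 25.64 µg/L.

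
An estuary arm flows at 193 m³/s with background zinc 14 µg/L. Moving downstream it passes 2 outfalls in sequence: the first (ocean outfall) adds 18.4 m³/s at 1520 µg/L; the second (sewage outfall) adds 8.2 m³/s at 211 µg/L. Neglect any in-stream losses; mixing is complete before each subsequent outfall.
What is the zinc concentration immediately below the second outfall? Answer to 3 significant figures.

Below outfall 1: Q → 211.4 m³/s, C = (193.0·14.00 + 18.40·1520)/211.4 = 145.1 µg/L.
Below outfall 2: Q → 219.6 m³/s, C = (211.4·145.1 + 8.200·211.0)/219.6 = 147.5 µg/L.

148 µg/L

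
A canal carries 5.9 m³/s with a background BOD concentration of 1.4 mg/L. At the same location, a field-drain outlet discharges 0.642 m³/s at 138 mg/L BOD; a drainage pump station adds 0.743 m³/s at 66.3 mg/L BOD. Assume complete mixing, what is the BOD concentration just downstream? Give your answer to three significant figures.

20.1 mg/L

Conservation of mass: C = (5.900·1.400 + 0.6420·138.0 + 0.7430·66.30) / 7.285 = 146.1/7.285 = 20.06 mg/L.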